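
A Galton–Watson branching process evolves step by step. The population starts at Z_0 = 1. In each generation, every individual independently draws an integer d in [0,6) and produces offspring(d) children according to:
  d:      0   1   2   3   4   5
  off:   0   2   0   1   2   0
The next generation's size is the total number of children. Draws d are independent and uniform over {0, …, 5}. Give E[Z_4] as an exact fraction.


Outcome values over d=0..5: [0, 2, 0, 1, 2, 0]
Σy = 5, Σy² = 9, M = 6
μ = 5/6 = 5/6,  σ² = 9/6 − (5/6)² = 29/36
E[Z_0] = 1
E[Z_1] = 5/6·E[Z_0] = 5/6
E[Z_2] = 5/6·E[Z_1] = 25/36
E[Z_3] = 5/6·E[Z_2] = 125/216
E[Z_4] = 5/6·E[Z_3] = 625/1296

625/1296


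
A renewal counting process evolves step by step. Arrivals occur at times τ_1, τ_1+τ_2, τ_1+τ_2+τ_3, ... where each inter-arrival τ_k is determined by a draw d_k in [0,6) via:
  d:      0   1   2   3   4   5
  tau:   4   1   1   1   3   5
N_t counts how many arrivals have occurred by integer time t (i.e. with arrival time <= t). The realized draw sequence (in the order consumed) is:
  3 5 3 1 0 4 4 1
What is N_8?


draw d_1=3: τ_1=1, arrival time A_1=1
draw d_2=5: τ_2=5, arrival time A_2=6
draw d_3=3: τ_3=1, arrival time A_3=7
draw d_4=1: τ_4=1, arrival time A_4=8
draw d_5=0: τ_5=4, arrival time A_5=12
draw d_6=4: τ_6=3, arrival time A_6=15
draw d_7=4: τ_7=3, arrival time A_7=18
draw d_8=1: τ_8=1, arrival time A_8=19
N_t over t=0..8: 0:0 1:1 2:1 3:1 4:1 5:1 6:2 7:3 8:4

4


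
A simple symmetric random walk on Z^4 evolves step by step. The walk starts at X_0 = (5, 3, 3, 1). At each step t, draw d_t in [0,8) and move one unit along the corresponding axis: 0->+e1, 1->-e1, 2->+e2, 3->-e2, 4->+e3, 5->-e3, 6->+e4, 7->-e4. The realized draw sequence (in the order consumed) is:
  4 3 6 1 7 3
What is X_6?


(4, 1, 4, 1)

t=0: X=(5, 3, 3, 1), d=4 → +e3, X_1=(5, 3, 4, 1)
t=1: X=(5, 3, 4, 1), d=3 → -e2, X_2=(5, 2, 4, 1)
t=2: X=(5, 2, 4, 1), d=6 → +e4, X_3=(5, 2, 4, 2)
t=3: X=(5, 2, 4, 2), d=1 → -e1, X_4=(4, 2, 4, 2)
t=4: X=(4, 2, 4, 2), d=7 → -e4, X_5=(4, 2, 4, 1)
t=5: X=(4, 2, 4, 1), d=3 → -e2, X_6=(4, 1, 4, 1)


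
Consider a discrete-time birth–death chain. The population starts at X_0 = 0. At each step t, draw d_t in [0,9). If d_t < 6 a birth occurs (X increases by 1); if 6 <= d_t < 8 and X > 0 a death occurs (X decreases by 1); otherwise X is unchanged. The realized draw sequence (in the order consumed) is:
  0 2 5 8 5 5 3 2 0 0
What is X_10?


t=0: X=0, d=0 → birth, X_1=1
t=1: X=1, d=2 → birth, X_2=2
t=2: X=2, d=5 → birth, X_3=3
t=3: X=3, d=8 → hold, X_4=3
t=4: X=3, d=5 → birth, X_5=4
t=5: X=4, d=5 → birth, X_6=5
t=6: X=5, d=3 → birth, X_7=6
t=7: X=6, d=2 → birth, X_8=7
t=8: X=7, d=0 → birth, X_9=8
t=9: X=8, d=0 → birth, X_10=9

9


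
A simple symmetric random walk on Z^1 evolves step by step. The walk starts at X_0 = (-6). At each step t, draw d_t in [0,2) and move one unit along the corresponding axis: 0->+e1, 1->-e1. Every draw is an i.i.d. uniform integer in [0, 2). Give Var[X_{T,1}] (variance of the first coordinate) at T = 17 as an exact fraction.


17

Outcome values over d=0..1: [1, -1]
Σy = 0, Σy² = 2, M = 2
μ = 0/2 = 0,  σ² = 2/2 − (0)² = 1
Independent increments: Var[X_17] = 17·σ² = 17·(1) = 17


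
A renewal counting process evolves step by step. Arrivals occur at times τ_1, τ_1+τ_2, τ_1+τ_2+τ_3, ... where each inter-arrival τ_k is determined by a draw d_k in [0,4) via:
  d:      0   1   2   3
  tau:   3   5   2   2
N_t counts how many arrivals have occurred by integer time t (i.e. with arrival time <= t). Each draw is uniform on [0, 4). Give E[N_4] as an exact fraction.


Inter-arrival values over d=0..3: [3, 5, 2, 2]
Each d has probability 1/4, so the pmf of τ is: f(2) = 1/2, f(3) = 1/4, f(5) = 1/4
Renewal equation for m(n) = E[N_n]: condition on τ_1 = k (if k <= n, one arrival plus a fresh copy on the remaining n−k steps): m(n) = F(n) + Σ_{k<=n} f(k)·m(n−k), where F(n) = P(τ <= n) and m(0) = 0
m(1) = F(1) = 0
m(2) = F(2) = 1/2
m(3) = F(3) = 3/4
m(4) = F(4) + f(2)·m(2) = 3/4 + 1/2·1/2 = 1
E[N_4] = m(4) = 1

1


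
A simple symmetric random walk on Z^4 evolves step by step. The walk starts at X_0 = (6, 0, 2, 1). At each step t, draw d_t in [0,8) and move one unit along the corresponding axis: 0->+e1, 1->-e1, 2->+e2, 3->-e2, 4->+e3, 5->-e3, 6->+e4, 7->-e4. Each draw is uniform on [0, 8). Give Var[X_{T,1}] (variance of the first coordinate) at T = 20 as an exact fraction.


5

Outcome values over d=0..7: [1, -1, 0, 0, 0, 0, 0, 0]
Σy = 0, Σy² = 2, M = 8
μ = 0/8 = 0,  σ² = 2/8 − (0)² = 1/4
Independent increments: Var[X_20] = 20·σ² = 20·(1/4) = 5


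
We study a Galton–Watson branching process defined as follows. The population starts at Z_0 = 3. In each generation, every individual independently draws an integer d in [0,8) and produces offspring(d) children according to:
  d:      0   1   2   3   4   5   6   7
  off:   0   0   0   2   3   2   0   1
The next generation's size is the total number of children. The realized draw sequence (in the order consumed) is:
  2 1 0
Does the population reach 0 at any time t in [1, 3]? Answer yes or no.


gen 0: Z_0=3, draws=[2, 1, 0], offspring=[0, 0, 0], Z_1=0
gen 1: Z_1=0, draws=[], offspring=[], Z_2=0
gen 2: Z_2=0, draws=[], offspring=[], Z_3=0

yes


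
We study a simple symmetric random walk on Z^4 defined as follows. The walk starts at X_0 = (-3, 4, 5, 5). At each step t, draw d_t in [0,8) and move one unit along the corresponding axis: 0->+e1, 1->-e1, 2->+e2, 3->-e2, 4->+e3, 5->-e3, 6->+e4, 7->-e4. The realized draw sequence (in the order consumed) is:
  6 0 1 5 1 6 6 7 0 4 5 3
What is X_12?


t=0: X=(-3, 4, 5, 5), d=6 → +e4, X_1=(-3, 4, 5, 6)
t=1: X=(-3, 4, 5, 6), d=0 → +e1, X_2=(-2, 4, 5, 6)
t=2: X=(-2, 4, 5, 6), d=1 → -e1, X_3=(-3, 4, 5, 6)
t=3: X=(-3, 4, 5, 6), d=5 → -e3, X_4=(-3, 4, 4, 6)
t=4: X=(-3, 4, 4, 6), d=1 → -e1, X_5=(-4, 4, 4, 6)
t=5: X=(-4, 4, 4, 6), d=6 → +e4, X_6=(-4, 4, 4, 7)
t=6: X=(-4, 4, 4, 7), d=6 → +e4, X_7=(-4, 4, 4, 8)
t=7: X=(-4, 4, 4, 8), d=7 → -e4, X_8=(-4, 4, 4, 7)
t=8: X=(-4, 4, 4, 7), d=0 → +e1, X_9=(-3, 4, 4, 7)
t=9: X=(-3, 4, 4, 7), d=4 → +e3, X_10=(-3, 4, 5, 7)
t=10: X=(-3, 4, 5, 7), d=5 → -e3, X_11=(-3, 4, 4, 7)
t=11: X=(-3, 4, 4, 7), d=3 → -e2, X_12=(-3, 3, 4, 7)

(-3, 3, 4, 7)


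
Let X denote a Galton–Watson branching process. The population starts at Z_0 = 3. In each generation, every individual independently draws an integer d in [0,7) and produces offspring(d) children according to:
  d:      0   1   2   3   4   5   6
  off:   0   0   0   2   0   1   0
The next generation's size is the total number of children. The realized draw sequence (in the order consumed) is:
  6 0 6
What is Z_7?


0

gen 0: Z_0=3, draws=[6, 0, 6], offspring=[0, 0, 0], Z_1=0
gen 1: Z_1=0, draws=[], offspring=[], Z_2=0
gen 2: Z_2=0, draws=[], offspring=[], Z_3=0
gen 3: Z_3=0, draws=[], offspring=[], Z_4=0
gen 4: Z_4=0, draws=[], offspring=[], Z_5=0
gen 5: Z_5=0, draws=[], offspring=[], Z_6=0
gen 6: Z_6=0, draws=[], offspring=[], Z_7=0


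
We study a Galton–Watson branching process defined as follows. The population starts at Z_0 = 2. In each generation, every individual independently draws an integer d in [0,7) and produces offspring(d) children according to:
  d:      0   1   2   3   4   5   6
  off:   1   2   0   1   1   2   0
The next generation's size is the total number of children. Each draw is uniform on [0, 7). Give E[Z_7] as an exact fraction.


2

Outcome values over d=0..6: [1, 2, 0, 1, 1, 2, 0]
Σy = 7, Σy² = 11, M = 7
μ = 7/7 = 1,  σ² = 11/7 − (1)² = 4/7
E[Z_0] = 2
E[Z_1] = 1·E[Z_0] = 2
E[Z_2] = 1·E[Z_1] = 2
E[Z_3] = 1·E[Z_2] = 2
E[Z_4] = 1·E[Z_3] = 2
E[Z_5] = 1·E[Z_4] = 2
E[Z_6] = 1·E[Z_5] = 2
E[Z_7] = 1·E[Z_6] = 2


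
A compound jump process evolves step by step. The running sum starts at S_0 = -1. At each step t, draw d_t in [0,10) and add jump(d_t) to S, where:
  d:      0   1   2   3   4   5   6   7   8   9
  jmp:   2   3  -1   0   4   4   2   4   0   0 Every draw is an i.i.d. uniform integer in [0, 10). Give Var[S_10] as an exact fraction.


Outcome values over d=0..9: [2, 3, -1, 0, 4, 4, 2, 4, 0, 0]
Σy = 18, Σy² = 66, M = 10
μ = 18/10 = 9/5,  σ² = 66/10 − (9/5)² = 84/25
Independent increments: Var[S_10] = 10·σ² = 10·(84/25) = 168/5

168/5


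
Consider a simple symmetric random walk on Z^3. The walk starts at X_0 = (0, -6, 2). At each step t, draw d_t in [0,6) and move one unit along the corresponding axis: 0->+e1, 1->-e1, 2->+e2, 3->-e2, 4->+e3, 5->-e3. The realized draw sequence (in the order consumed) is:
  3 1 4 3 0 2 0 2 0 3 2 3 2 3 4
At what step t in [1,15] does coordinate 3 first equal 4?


15

t=0: X=(0, -6, 2), d=3 → -e2, X_1=(0, -7, 2)
t=1: X=(0, -7, 2), d=1 → -e1, X_2=(-1, -7, 2)
t=2: X=(-1, -7, 2), d=4 → +e3, X_3=(-1, -7, 3)
t=3: X=(-1, -7, 3), d=3 → -e2, X_4=(-1, -8, 3)
t=4: X=(-1, -8, 3), d=0 → +e1, X_5=(0, -8, 3)
t=5: X=(0, -8, 3), d=2 → +e2, X_6=(0, -7, 3)
t=6: X=(0, -7, 3), d=0 → +e1, X_7=(1, -7, 3)
t=7: X=(1, -7, 3), d=2 → +e2, X_8=(1, -6, 3)
t=8: X=(1, -6, 3), d=0 → +e1, X_9=(2, -6, 3)
t=9: X=(2, -6, 3), d=3 → -e2, X_10=(2, -7, 3)
t=10: X=(2, -7, 3), d=2 → +e2, X_11=(2, -6, 3)
t=11: X=(2, -6, 3), d=3 → -e2, X_12=(2, -7, 3)
t=12: X=(2, -7, 3), d=2 → +e2, X_13=(2, -6, 3)
t=13: X=(2, -6, 3), d=3 → -e2, X_14=(2, -7, 3)
t=14: X=(2, -7, 3), d=4 → +e3, X_15=(2, -7, 4)


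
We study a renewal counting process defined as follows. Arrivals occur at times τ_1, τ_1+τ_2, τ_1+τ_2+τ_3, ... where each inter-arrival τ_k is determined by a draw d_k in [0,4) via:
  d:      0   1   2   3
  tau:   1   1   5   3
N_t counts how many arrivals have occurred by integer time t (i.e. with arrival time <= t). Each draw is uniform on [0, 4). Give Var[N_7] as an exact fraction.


25271/16384

Inter-arrival values over d=0..3: [1, 1, 5, 3]
Each d has probability 1/4, so the pmf of τ is: f(1) = 1/2, f(3) = 1/4, f(5) = 1/4
Let p_n(j) = P(N_n = j), with p_0 = [1]. Condition on τ_1: p_n(0) = P(τ > n), and for j >= 1, p_n(j) = Σ_{k<=n} f(k)·p_{n−k}(j−1)
p_1 = [1/2, 1/2]  (j = 0..1)
p_2 = [1/2, 1/4, 1/4]  (j = 0..2)
p_3 = [1/4, 1/2, 1/8, 1/8]  (j = 0..3)
p_4 = [1/4, 1/4, 3/8, 1/16, 1/16]  (j = 0..4)
p_5 = [0, 1/2, 3/16, 1/4, 1/32, 1/32]  (j = 0..5)
p_6 = [0, 3/16, 1/2, 1/8, 5/32, 1/64, 1/64]  (j = 0..6)
p_7 = [0, 3/16, 7/32, 13/32, 5/64, 3/32, 1/128, 1/128]  (j = 0..7)
E[N_7] = Σ j·p_7(j) = 349/128;  E[N_7²] = Σ j²·p_7(j) = 1149/128
Var[N_7] = 1149/128 − (349/128)² = 25271/16384


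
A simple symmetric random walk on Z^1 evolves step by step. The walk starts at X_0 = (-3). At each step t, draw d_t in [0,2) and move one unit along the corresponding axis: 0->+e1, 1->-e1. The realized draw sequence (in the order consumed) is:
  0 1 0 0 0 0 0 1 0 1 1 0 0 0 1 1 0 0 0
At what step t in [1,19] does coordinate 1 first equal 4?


19

t=0: X=(-3), d=0 → +e1, X_1=(-2)
t=1: X=(-2), d=1 → -e1, X_2=(-3)
t=2: X=(-3), d=0 → +e1, X_3=(-2)
t=3: X=(-2), d=0 → +e1, X_4=(-1)
t=4: X=(-1), d=0 → +e1, X_5=(0)
t=5: X=(0), d=0 → +e1, X_6=(1)
t=6: X=(1), d=0 → +e1, X_7=(2)
t=7: X=(2), d=1 → -e1, X_8=(1)
t=8: X=(1), d=0 → +e1, X_9=(2)
t=9: X=(2), d=1 → -e1, X_10=(1)
t=10: X=(1), d=1 → -e1, X_11=(0)
t=11: X=(0), d=0 → +e1, X_12=(1)
t=12: X=(1), d=0 → +e1, X_13=(2)
t=13: X=(2), d=0 → +e1, X_14=(3)
t=14: X=(3), d=1 → -e1, X_15=(2)
t=15: X=(2), d=1 → -e1, X_16=(1)
t=16: X=(1), d=0 → +e1, X_17=(2)
t=17: X=(2), d=0 → +e1, X_18=(3)
t=18: X=(3), d=0 → +e1, X_19=(4)


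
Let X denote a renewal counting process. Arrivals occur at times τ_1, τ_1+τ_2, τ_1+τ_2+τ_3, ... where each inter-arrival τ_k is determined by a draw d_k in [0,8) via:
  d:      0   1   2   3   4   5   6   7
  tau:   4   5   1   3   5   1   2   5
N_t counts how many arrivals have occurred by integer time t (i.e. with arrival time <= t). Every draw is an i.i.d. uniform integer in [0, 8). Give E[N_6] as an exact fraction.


6895/4096

Inter-arrival values over d=0..7: [4, 5, 1, 3, 5, 1, 2, 5]
Each d has probability 1/8, so the pmf of τ is: f(1) = 1/4, f(2) = 1/8, f(3) = 1/8, f(4) = 1/8, f(5) = 3/8
Renewal equation for m(n) = E[N_n]: condition on τ_1 = k (if k <= n, one arrival plus a fresh copy on the remaining n−k steps): m(n) = F(n) + Σ_{k<=n} f(k)·m(n−k), where F(n) = P(τ <= n) and m(0) = 0
m(1) = F(1) = 1/4
m(2) = F(2) + f(1)·m(1) = 3/8 + 1/4·1/4 = 7/16
m(3) = F(3) + f(1)·m(2) + f(2)·m(1) = 1/2 + 1/4·7/16 + 1/8·1/4 = 41/64
m(4) = F(4) + f(1)·m(3) + f(2)·m(2) + f(3)·m(1) = 5/8 + 1/4·41/64 + 1/8·7/16 + 1/8·1/4 = 223/256
m(5) = F(5) + f(1)·m(4) + f(2)·m(3) + f(3)·m(2) + f(4)·m(1) = 1 + 1/4·223/256 + 1/8·41/64 + 1/8·7/16 + 1/8·1/4 = 1417/1024
m(6) = F(6) + f(1)·m(5) + f(2)·m(4) + f(3)·m(3) + f(4)·m(2) + f(5)·m(1) = 1 + 1/4·1417/1024 + 1/8·223/256 + 1/8·41/64 + 1/8·7/16 + 3/8·1/4 = 6895/4096
E[N_6] = m(6) = 6895/4096


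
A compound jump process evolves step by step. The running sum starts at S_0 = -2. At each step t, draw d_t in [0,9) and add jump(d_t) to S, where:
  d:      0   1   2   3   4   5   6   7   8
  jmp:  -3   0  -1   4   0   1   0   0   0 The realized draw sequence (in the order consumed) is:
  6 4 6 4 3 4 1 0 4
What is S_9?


t=0: S=-2, d=6, jump=0, S_1=-2
t=1: S=-2, d=4, jump=0, S_2=-2
t=2: S=-2, d=6, jump=0, S_3=-2
t=3: S=-2, d=4, jump=0, S_4=-2
t=4: S=-2, d=3, jump=4, S_5=2
t=5: S=2, d=4, jump=0, S_6=2
t=6: S=2, d=1, jump=0, S_7=2
t=7: S=2, d=0, jump=-3, S_8=-1
t=8: S=-1, d=4, jump=0, S_9=-1

-1


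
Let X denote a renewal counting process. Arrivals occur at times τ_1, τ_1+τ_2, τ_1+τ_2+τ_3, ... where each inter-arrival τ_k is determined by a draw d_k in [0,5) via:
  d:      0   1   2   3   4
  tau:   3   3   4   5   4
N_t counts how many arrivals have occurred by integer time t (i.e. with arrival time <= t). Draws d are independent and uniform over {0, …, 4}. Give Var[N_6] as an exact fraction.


Inter-arrival values over d=0..4: [3, 3, 4, 5, 4]
Each d has probability 1/5, so the pmf of τ is: f(3) = 2/5, f(4) = 2/5, f(5) = 1/5
Let p_n(j) = P(N_n = j), with p_0 = [1]. Condition on τ_1: p_n(0) = P(τ > n), and for j >= 1, p_n(j) = Σ_{k<=n} f(k)·p_{n−k}(j−1)
p_1 = [1]  (j = 0)
p_2 = [1]  (j = 0)
p_3 = [3/5, 2/5]  (j = 0..1)
p_4 = [1/5, 4/5]  (j = 0..1)
p_5 = [0, 1]  (j = 0..1)
p_6 = [0, 21/25, 4/25]  (j = 0..2)
E[N_6] = Σ j·p_6(j) = 29/25;  E[N_6²] = Σ j²·p_6(j) = 37/25
Var[N_6] = 37/25 − (29/25)² = 84/625

84/625


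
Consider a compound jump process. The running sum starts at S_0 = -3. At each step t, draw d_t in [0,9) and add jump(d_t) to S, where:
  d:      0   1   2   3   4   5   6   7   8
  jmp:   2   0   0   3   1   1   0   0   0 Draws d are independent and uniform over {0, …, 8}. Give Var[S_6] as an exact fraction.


172/27

Outcome values over d=0..8: [2, 0, 0, 3, 1, 1, 0, 0, 0]
Σy = 7, Σy² = 15, M = 9
μ = 7/9 = 7/9,  σ² = 15/9 − (7/9)² = 86/81
Independent increments: Var[S_6] = 6·σ² = 6·(86/81) = 172/27


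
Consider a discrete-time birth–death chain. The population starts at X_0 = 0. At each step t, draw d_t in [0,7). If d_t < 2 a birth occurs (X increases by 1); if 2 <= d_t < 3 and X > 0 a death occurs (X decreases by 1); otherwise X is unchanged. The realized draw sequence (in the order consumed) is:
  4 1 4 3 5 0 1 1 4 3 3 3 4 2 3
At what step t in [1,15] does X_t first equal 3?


7

t=0: X=0, d=4 → hold, X_1=0
t=1: X=0, d=1 → birth, X_2=1
t=2: X=1, d=4 → hold, X_3=1
t=3: X=1, d=3 → hold, X_4=1
t=4: X=1, d=5 → hold, X_5=1
t=5: X=1, d=0 → birth, X_6=2
t=6: X=2, d=1 → birth, X_7=3
t=7: X=3, d=1 → birth, X_8=4
t=8: X=4, d=4 → hold, X_9=4
t=9: X=4, d=3 → hold, X_10=4
t=10: X=4, d=3 → hold, X_11=4
t=11: X=4, d=3 → hold, X_12=4
t=12: X=4, d=4 → hold, X_13=4
t=13: X=4, d=2 → death, X_14=3
t=14: X=3, d=3 → hold, X_15=3


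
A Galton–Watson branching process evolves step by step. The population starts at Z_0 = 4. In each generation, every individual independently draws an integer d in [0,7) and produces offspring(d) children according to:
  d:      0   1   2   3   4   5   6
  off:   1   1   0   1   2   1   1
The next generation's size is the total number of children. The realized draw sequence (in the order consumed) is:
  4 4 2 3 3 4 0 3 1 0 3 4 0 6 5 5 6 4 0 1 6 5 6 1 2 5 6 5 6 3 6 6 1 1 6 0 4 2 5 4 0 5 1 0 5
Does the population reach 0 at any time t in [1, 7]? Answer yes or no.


no

gen 0: Z_0=4, draws=[4, 4, 2, 3], offspring=[2, 2, 0, 1], Z_1=5
gen 1: Z_1=5, draws=[3, 4, 0, 3, 1], offspring=[1, 2, 1, 1, 1], Z_2=6
gen 2: Z_2=6, draws=[0, 3, 4, 0, 6, 5], offspring=[1, 1, 2, 1, 1, 1], Z_3=7
gen 3: Z_3=7, draws=[5, 6, 4, 0, 1, 6, 5], offspring=[1, 1, 2, 1, 1, 1, 1], Z_4=8
gen 4: Z_4=8, draws=[6, 1, 2, 5, 6, 5, 6, 3], offspring=[1, 1, 0, 1, 1, 1, 1, 1], Z_5=7
gen 5: Z_5=7, draws=[6, 6, 1, 1, 6, 0, 4], offspring=[1, 1, 1, 1, 1, 1, 2], Z_6=8
gen 6: Z_6=8, draws=[2, 5, 4, 0, 5, 1, 0, 5], offspring=[0, 1, 2, 1, 1, 1, 1, 1], Z_7=8


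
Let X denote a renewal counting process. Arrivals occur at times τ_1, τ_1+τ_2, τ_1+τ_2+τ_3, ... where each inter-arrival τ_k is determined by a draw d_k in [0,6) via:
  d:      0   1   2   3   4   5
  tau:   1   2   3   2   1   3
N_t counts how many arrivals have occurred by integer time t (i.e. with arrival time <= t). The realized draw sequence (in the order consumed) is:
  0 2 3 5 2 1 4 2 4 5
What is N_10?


4

draw d_1=0: τ_1=1, arrival time A_1=1
draw d_2=2: τ_2=3, arrival time A_2=4
draw d_3=3: τ_3=2, arrival time A_3=6
draw d_4=5: τ_4=3, arrival time A_4=9
draw d_5=2: τ_5=3, arrival time A_5=12
draw d_6=1: τ_6=2, arrival time A_6=14
draw d_7=4: τ_7=1, arrival time A_7=15
draw d_8=2: τ_8=3, arrival time A_8=18
draw d_9=4: τ_9=1, arrival time A_9=19
draw d_10=5: τ_10=3, arrival time A_10=22
N_t over t=0..10: 0:0 1:1 2:1 3:1 4:2 5:2 6:3 7:3 8:3 9:4 10:4


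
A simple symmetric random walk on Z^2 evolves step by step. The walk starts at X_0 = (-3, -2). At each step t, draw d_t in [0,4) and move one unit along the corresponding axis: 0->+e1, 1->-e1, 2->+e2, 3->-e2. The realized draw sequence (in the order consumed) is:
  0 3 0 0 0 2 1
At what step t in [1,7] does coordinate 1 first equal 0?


t=0: X=(-3, -2), d=0 → +e1, X_1=(-2, -2)
t=1: X=(-2, -2), d=3 → -e2, X_2=(-2, -3)
t=2: X=(-2, -3), d=0 → +e1, X_3=(-1, -3)
t=3: X=(-1, -3), d=0 → +e1, X_4=(0, -3)
t=4: X=(0, -3), d=0 → +e1, X_5=(1, -3)
t=5: X=(1, -3), d=2 → +e2, X_6=(1, -2)
t=6: X=(1, -2), d=1 → -e1, X_7=(0, -2)

4


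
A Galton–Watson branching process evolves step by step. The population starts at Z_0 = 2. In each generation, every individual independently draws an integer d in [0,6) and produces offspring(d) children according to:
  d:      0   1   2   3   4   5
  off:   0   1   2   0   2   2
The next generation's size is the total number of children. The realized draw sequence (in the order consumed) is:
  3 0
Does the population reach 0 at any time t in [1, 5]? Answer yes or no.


yes

gen 0: Z_0=2, draws=[3, 0], offspring=[0, 0], Z_1=0
gen 1: Z_1=0, draws=[], offspring=[], Z_2=0
gen 2: Z_2=0, draws=[], offspring=[], Z_3=0
gen 3: Z_3=0, draws=[], offspring=[], Z_4=0
gen 4: Z_4=0, draws=[], offspring=[], Z_5=0


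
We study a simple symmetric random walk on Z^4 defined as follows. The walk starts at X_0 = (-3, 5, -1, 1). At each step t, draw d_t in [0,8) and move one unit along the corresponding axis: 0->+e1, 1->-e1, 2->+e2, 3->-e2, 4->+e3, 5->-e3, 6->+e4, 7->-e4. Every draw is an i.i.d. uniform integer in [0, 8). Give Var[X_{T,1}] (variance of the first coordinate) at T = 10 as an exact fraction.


Outcome values over d=0..7: [1, -1, 0, 0, 0, 0, 0, 0]
Σy = 0, Σy² = 2, M = 8
μ = 0/8 = 0,  σ² = 2/8 − (0)² = 1/4
Independent increments: Var[X_10] = 10·σ² = 10·(1/4) = 5/2

5/2


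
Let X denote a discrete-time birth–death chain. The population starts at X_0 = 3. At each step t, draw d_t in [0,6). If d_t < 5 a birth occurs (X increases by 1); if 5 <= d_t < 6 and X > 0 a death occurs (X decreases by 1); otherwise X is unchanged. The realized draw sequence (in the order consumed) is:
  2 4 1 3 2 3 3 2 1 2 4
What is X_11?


14

t=0: X=3, d=2 → birth, X_1=4
t=1: X=4, d=4 → birth, X_2=5
t=2: X=5, d=1 → birth, X_3=6
t=3: X=6, d=3 → birth, X_4=7
t=4: X=7, d=2 → birth, X_5=8
t=5: X=8, d=3 → birth, X_6=9
t=6: X=9, d=3 → birth, X_7=10
t=7: X=10, d=2 → birth, X_8=11
t=8: X=11, d=1 → birth, X_9=12
t=9: X=12, d=2 → birth, X_10=13
t=10: X=13, d=4 → birth, X_11=14


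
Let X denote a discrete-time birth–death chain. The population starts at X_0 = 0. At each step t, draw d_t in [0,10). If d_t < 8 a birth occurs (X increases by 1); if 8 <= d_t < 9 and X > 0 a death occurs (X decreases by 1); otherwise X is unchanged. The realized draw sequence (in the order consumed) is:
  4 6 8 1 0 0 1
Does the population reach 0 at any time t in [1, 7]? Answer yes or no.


t=0: X=0, d=4 → birth, X_1=1
t=1: X=1, d=6 → birth, X_2=2
t=2: X=2, d=8 → death, X_3=1
t=3: X=1, d=1 → birth, X_4=2
t=4: X=2, d=0 → birth, X_5=3
t=5: X=3, d=0 → birth, X_6=4
t=6: X=4, d=1 → birth, X_7=5

no


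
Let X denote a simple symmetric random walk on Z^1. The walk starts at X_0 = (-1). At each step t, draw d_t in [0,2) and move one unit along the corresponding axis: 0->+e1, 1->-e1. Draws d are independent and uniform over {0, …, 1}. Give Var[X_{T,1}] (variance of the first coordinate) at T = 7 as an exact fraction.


7

Outcome values over d=0..1: [1, -1]
Σy = 0, Σy² = 2, M = 2
μ = 0/2 = 0,  σ² = 2/2 − (0)² = 1
Independent increments: Var[X_7] = 7·σ² = 7·(1) = 7


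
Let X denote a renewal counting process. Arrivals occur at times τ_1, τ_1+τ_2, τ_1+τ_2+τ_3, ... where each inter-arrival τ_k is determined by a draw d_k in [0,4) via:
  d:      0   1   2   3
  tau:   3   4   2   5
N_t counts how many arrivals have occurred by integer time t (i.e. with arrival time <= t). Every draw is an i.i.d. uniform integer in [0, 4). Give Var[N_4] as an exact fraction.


Inter-arrival values over d=0..3: [3, 4, 2, 5]
Each d has probability 1/4, so the pmf of τ is: f(2) = 1/4, f(3) = 1/4, f(4) = 1/4, f(5) = 1/4
Let p_n(j) = P(N_n = j), with p_0 = [1]. Condition on τ_1: p_n(0) = P(τ > n), and for j >= 1, p_n(j) = Σ_{k<=n} f(k)·p_{n−k}(j−1)
p_1 = [1]  (j = 0)
p_2 = [3/4, 1/4]  (j = 0..1)
p_3 = [1/2, 1/2]  (j = 0..1)
p_4 = [1/4, 11/16, 1/16]  (j = 0..2)
E[N_4] = Σ j·p_4(j) = 13/16;  E[N_4²] = Σ j²·p_4(j) = 15/16
Var[N_4] = 15/16 − (13/16)² = 71/256

71/256


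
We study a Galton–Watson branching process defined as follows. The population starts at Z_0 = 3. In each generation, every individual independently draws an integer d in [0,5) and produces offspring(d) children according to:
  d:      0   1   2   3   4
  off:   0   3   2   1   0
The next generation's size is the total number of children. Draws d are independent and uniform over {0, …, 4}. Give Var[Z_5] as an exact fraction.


614824992/9765625

Outcome values over d=0..4: [0, 3, 2, 1, 0]
Σy = 6, Σy² = 14, M = 5
μ = 6/5 = 6/5,  σ² = 14/5 − (6/5)² = 34/25
V_0 = 0, E_0 = 3
V_1 = 34/25·E_0 + (6/5)²·V_0 = 102/25;  E_1 = 18/5
V_2 = 34/25·E_1 + (6/5)²·V_1 = 6732/625;  E_2 = 108/25
V_3 = 34/25·E_2 + (6/5)²·V_2 = 334152/15625;  E_3 = 648/125
V_4 = 34/25·E_3 + (6/5)²·V_3 = 14783472/390625;  E_4 = 3888/625
V_5 = 34/25·E_4 + (6/5)²·V_4 = 614824992/9765625;  E_5 = 23328/3125


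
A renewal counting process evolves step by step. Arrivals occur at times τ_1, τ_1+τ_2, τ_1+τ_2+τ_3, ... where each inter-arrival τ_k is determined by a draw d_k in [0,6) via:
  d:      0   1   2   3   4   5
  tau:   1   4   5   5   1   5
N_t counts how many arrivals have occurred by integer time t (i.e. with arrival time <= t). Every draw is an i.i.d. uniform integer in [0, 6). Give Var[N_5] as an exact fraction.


Inter-arrival values over d=0..5: [1, 4, 5, 5, 1, 5]
Each d has probability 1/6, so the pmf of τ is: f(1) = 1/3, f(4) = 1/6, f(5) = 1/2
Let p_n(j) = P(N_n = j), with p_0 = [1]. Condition on τ_1: p_n(0) = P(τ > n), and for j >= 1, p_n(j) = Σ_{k<=n} f(k)·p_{n−k}(j−1)
p_1 = [2/3, 1/3]  (j = 0..1)
p_2 = [2/3, 2/9, 1/9]  (j = 0..2)
p_3 = [2/3, 2/9, 2/27, 1/27]  (j = 0..3)
p_4 = [1/2, 7/18, 2/27, 2/81, 1/81]  (j = 0..4)
p_5 = [0, 7/9, 5/27, 2/81, 2/243, 1/243]  (j = 0..5)
E[N_5] = Σ j·p_5(j) = 310/243;  E[N_5²] = Σ j²·p_5(j) = 160/81
Var[N_5] = 160/81 − (310/243)² = 20540/59049

20540/59049


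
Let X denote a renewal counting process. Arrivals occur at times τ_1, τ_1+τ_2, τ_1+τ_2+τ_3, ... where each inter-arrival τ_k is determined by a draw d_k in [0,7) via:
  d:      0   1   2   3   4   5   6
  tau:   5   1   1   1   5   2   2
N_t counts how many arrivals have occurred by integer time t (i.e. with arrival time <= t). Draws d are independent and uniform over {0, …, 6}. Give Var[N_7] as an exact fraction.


Inter-arrival values over d=0..6: [5, 1, 1, 1, 5, 2, 2]
Each d has probability 1/7, so the pmf of τ is: f(1) = 3/7, f(2) = 2/7, f(5) = 2/7
Let p_n(j) = P(N_n = j), with p_0 = [1]. Condition on τ_1: p_n(0) = P(τ > n), and for j >= 1, p_n(j) = Σ_{k<=n} f(k)·p_{n−k}(j−1)
p_1 = [4/7, 3/7]  (j = 0..1)
p_2 = [2/7, 26/49, 9/49]  (j = 0..2)
p_3 = [2/7, 2/7, 120/343, 27/343]  (j = 0..3)
p_4 = [2/7, 10/49, 94/343, 486/2401, 81/2401]  (j = 0..4)
p_5 = [0, 24/49, 58/343, 522/2401, 1836/16807, 243/16807]  (j = 0..5)
p_6 = [0, 12/49, 134/343, 362/2401, 2538/16807, 6642/117649, 729/117649]  (j = 0..6)
p_7 = [0, 4/49, 136/343, 92/343, 2130/16807, 11286/117649, 23328/823543, 2187/823543]  (j = 0..7)
E[N_7] = Σ j·p_7(j) = 2350743/823543;  E[N_7²] = Σ j²·p_7(j) = 7953341/823543
Var[N_7] = 7953341/823543 − (2350743/823543)² = 1023925655114/678223072849

1023925655114/678223072849


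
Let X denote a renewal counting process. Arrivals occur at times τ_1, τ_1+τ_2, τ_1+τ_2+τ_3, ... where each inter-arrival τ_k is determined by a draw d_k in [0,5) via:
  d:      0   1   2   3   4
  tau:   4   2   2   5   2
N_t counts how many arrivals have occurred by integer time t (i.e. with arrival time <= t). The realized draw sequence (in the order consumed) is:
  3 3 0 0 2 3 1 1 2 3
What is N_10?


draw d_1=3: τ_1=5, arrival time A_1=5
draw d_2=3: τ_2=5, arrival time A_2=10
draw d_3=0: τ_3=4, arrival time A_3=14
draw d_4=0: τ_4=4, arrival time A_4=18
draw d_5=2: τ_5=2, arrival time A_5=20
draw d_6=3: τ_6=5, arrival time A_6=25
draw d_7=1: τ_7=2, arrival time A_7=27
draw d_8=1: τ_8=2, arrival time A_8=29
draw d_9=2: τ_9=2, arrival time A_9=31
draw d_10=3: τ_10=5, arrival time A_10=36
N_t over t=0..10: 0:0 1:0 2:0 3:0 4:0 5:1 6:1 7:1 8:1 9:1 10:2

2


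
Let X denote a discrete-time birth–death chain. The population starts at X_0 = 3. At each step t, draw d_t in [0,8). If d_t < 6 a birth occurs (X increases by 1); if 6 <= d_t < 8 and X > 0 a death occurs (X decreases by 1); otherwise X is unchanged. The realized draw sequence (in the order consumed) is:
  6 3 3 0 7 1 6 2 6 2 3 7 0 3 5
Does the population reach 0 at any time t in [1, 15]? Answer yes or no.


t=0: X=3, d=6 → death, X_1=2
t=1: X=2, d=3 → birth, X_2=3
t=2: X=3, d=3 → birth, X_3=4
t=3: X=4, d=0 → birth, X_4=5
t=4: X=5, d=7 → death, X_5=4
t=5: X=4, d=1 → birth, X_6=5
t=6: X=5, d=6 → death, X_7=4
t=7: X=4, d=2 → birth, X_8=5
t=8: X=5, d=6 → death, X_9=4
t=9: X=4, d=2 → birth, X_10=5
t=10: X=5, d=3 → birth, X_11=6
t=11: X=6, d=7 → death, X_12=5
t=12: X=5, d=0 → birth, X_13=6
t=13: X=6, d=3 → birth, X_14=7
t=14: X=7, d=5 → birth, X_15=8

no


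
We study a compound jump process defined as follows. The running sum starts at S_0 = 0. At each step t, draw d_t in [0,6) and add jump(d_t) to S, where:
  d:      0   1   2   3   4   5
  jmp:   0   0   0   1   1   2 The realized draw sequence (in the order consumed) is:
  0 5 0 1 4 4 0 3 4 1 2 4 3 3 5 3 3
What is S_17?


t=0: S=0, d=0, jump=0, S_1=0
t=1: S=0, d=5, jump=2, S_2=2
t=2: S=2, d=0, jump=0, S_3=2
t=3: S=2, d=1, jump=0, S_4=2
t=4: S=2, d=4, jump=1, S_5=3
t=5: S=3, d=4, jump=1, S_6=4
t=6: S=4, d=0, jump=0, S_7=4
t=7: S=4, d=3, jump=1, S_8=5
t=8: S=5, d=4, jump=1, S_9=6
t=9: S=6, d=1, jump=0, S_10=6
t=10: S=6, d=2, jump=0, S_11=6
t=11: S=6, d=4, jump=1, S_12=7
t=12: S=7, d=3, jump=1, S_13=8
t=13: S=8, d=3, jump=1, S_14=9
t=14: S=9, d=5, jump=2, S_15=11
t=15: S=11, d=3, jump=1, S_16=12
t=16: S=12, d=3, jump=1, S_17=13

13


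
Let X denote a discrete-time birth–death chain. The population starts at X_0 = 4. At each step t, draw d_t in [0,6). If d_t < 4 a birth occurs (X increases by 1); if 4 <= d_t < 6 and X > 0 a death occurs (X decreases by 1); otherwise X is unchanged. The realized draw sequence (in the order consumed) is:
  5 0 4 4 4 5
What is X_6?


t=0: X=4, d=5 → death, X_1=3
t=1: X=3, d=0 → birth, X_2=4
t=2: X=4, d=4 → death, X_3=3
t=3: X=3, d=4 → death, X_4=2
t=4: X=2, d=4 → death, X_5=1
t=5: X=1, d=5 → death, X_6=0

0


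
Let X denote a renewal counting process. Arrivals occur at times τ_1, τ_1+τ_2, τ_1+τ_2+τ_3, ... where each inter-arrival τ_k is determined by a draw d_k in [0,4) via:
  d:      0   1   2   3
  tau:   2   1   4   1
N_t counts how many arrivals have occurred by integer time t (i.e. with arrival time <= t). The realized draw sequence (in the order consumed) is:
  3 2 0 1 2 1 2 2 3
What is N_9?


4

draw d_1=3: τ_1=1, arrival time A_1=1
draw d_2=2: τ_2=4, arrival time A_2=5
draw d_3=0: τ_3=2, arrival time A_3=7
draw d_4=1: τ_4=1, arrival time A_4=8
draw d_5=2: τ_5=4, arrival time A_5=12
draw d_6=1: τ_6=1, arrival time A_6=13
draw d_7=2: τ_7=4, arrival time A_7=17
draw d_8=2: τ_8=4, arrival time A_8=21
draw d_9=3: τ_9=1, arrival time A_9=22
N_t over t=0..9: 0:0 1:1 2:1 3:1 4:1 5:2 6:2 7:3 8:4 9:4


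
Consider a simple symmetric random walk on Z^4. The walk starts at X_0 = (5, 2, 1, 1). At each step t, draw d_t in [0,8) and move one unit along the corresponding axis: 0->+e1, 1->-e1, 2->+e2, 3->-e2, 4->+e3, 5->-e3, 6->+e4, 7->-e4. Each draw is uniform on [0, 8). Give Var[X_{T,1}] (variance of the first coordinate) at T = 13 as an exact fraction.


Outcome values over d=0..7: [1, -1, 0, 0, 0, 0, 0, 0]
Σy = 0, Σy² = 2, M = 8
μ = 0/8 = 0,  σ² = 2/8 − (0)² = 1/4
Independent increments: Var[X_13] = 13·σ² = 13·(1/4) = 13/4

13/4


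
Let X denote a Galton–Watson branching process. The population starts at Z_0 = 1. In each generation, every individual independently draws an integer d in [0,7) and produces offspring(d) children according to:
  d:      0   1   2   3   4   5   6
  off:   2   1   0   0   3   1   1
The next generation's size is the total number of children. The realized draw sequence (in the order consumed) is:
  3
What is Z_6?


gen 0: Z_0=1, draws=[3], offspring=[0], Z_1=0
gen 1: Z_1=0, draws=[], offspring=[], Z_2=0
gen 2: Z_2=0, draws=[], offspring=[], Z_3=0
gen 3: Z_3=0, draws=[], offspring=[], Z_4=0
gen 4: Z_4=0, draws=[], offspring=[], Z_5=0
gen 5: Z_5=0, draws=[], offspring=[], Z_6=0

0


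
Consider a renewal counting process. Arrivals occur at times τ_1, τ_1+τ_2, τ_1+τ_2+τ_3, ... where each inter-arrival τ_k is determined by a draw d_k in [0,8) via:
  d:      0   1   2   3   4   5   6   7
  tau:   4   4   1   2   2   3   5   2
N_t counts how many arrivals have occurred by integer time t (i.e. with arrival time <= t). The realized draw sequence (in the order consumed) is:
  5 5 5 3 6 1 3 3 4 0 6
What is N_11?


draw d_1=5: τ_1=3, arrival time A_1=3
draw d_2=5: τ_2=3, arrival time A_2=6
draw d_3=5: τ_3=3, arrival time A_3=9
draw d_4=3: τ_4=2, arrival time A_4=11
draw d_5=6: τ_5=5, arrival time A_5=16
draw d_6=1: τ_6=4, arrival time A_6=20
draw d_7=3: τ_7=2, arrival time A_7=22
draw d_8=3: τ_8=2, arrival time A_8=24
draw d_9=4: τ_9=2, arrival time A_9=26
draw d_10=0: τ_10=4, arrival time A_10=30
draw d_11=6: τ_11=5, arrival time A_11=35
N_t over t=0..11: 0:0 1:0 2:0 3:1 4:1 5:1 6:2 7:2 8:2 9:3 10:3 11:4

4


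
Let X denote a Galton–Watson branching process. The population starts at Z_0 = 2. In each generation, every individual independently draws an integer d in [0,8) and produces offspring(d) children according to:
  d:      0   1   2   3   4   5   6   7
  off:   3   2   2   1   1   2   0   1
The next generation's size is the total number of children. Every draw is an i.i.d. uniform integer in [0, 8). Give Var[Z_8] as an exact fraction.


41367105/32768

Outcome values over d=0..7: [3, 2, 2, 1, 1, 2, 0, 1]
Σy = 12, Σy² = 24, M = 8
μ = 12/8 = 3/2,  σ² = 24/8 − (3/2)² = 3/4
V_0 = 0, E_0 = 2
V_1 = 3/4·E_0 + (3/2)²·V_0 = 3/2;  E_1 = 3
V_2 = 3/4·E_1 + (3/2)²·V_1 = 45/8;  E_2 = 9/2
V_3 = 3/4·E_2 + (3/2)²·V_2 = 513/32;  E_3 = 27/4
V_4 = 3/4·E_3 + (3/2)²·V_3 = 5265/128;  E_4 = 81/8
V_5 = 3/4·E_4 + (3/2)²·V_4 = 51273/512;  E_5 = 243/16
V_6 = 3/4·E_5 + (3/2)²·V_5 = 484785/2048;  E_6 = 729/32
V_7 = 3/4·E_6 + (3/2)²·V_6 = 4503033/8192;  E_7 = 2187/64
V_8 = 3/4·E_7 + (3/2)²·V_7 = 41367105/32768;  E_8 = 6561/128


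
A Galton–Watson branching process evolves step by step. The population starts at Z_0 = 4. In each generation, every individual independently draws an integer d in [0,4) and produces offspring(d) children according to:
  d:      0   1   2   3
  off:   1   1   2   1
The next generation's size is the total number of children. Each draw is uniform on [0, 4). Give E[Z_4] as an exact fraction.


Outcome values over d=0..3: [1, 1, 2, 1]
Σy = 5, Σy² = 7, M = 4
μ = 5/4 = 5/4,  σ² = 7/4 − (5/4)² = 3/16
E[Z_0] = 4
E[Z_1] = 5/4·E[Z_0] = 5
E[Z_2] = 5/4·E[Z_1] = 25/4
E[Z_3] = 5/4·E[Z_2] = 125/16
E[Z_4] = 5/4·E[Z_3] = 625/64

625/64


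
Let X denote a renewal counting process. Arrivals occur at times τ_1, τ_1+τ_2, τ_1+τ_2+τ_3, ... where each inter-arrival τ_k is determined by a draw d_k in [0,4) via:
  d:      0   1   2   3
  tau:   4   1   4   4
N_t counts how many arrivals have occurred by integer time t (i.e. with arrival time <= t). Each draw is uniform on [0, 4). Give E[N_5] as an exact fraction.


Inter-arrival values over d=0..3: [4, 1, 4, 4]
Each d has probability 1/4, so the pmf of τ is: f(1) = 1/4, f(4) = 3/4
Renewal equation for m(n) = E[N_n]: condition on τ_1 = k (if k <= n, one arrival plus a fresh copy on the remaining n−k steps): m(n) = F(n) + Σ_{k<=n} f(k)·m(n−k), where F(n) = P(τ <= n) and m(0) = 0
m(1) = F(1) = 1/4
m(2) = F(2) + f(1)·m(1) = 1/4 + 1/4·1/4 = 5/16
m(3) = F(3) + f(1)·m(2) = 1/4 + 1/4·5/16 = 21/64
m(4) = F(4) + f(1)·m(3) = 1 + 1/4·21/64 = 277/256
m(5) = F(5) + f(1)·m(4) + f(4)·m(1) = 1 + 1/4·277/256 + 3/4·1/4 = 1493/1024
E[N_5] = m(5) = 1493/1024

1493/1024


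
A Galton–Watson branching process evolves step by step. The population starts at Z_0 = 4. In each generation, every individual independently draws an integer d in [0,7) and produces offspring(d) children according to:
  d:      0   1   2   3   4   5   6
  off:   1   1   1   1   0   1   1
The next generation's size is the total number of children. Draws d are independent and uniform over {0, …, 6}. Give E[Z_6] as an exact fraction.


Outcome values over d=0..6: [1, 1, 1, 1, 0, 1, 1]
Σy = 6, Σy² = 6, M = 7
μ = 6/7 = 6/7,  σ² = 6/7 − (6/7)² = 6/49
E[Z_0] = 4
E[Z_1] = 6/7·E[Z_0] = 24/7
E[Z_2] = 6/7·E[Z_1] = 144/49
E[Z_3] = 6/7·E[Z_2] = 864/343
E[Z_4] = 6/7·E[Z_3] = 5184/2401
E[Z_5] = 6/7·E[Z_4] = 31104/16807
E[Z_6] = 6/7·E[Z_5] = 186624/117649

186624/117649


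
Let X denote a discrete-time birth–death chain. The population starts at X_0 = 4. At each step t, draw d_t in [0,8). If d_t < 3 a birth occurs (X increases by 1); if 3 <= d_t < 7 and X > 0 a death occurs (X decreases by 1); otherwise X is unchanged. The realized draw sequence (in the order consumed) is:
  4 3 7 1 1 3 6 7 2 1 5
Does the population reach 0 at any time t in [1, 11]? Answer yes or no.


t=0: X=4, d=4 → death, X_1=3
t=1: X=3, d=3 → death, X_2=2
t=2: X=2, d=7 → hold, X_3=2
t=3: X=2, d=1 → birth, X_4=3
t=4: X=3, d=1 → birth, X_5=4
t=5: X=4, d=3 → death, X_6=3
t=6: X=3, d=6 → death, X_7=2
t=7: X=2, d=7 → hold, X_8=2
t=8: X=2, d=2 → birth, X_9=3
t=9: X=3, d=1 → birth, X_10=4
t=10: X=4, d=5 → death, X_11=3

no


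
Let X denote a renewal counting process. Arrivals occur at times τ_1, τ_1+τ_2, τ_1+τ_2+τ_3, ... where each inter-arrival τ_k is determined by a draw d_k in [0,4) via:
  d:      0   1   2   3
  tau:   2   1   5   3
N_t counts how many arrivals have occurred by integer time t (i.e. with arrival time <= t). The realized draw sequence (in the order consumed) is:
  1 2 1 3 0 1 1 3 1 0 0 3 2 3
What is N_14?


7

draw d_1=1: τ_1=1, arrival time A_1=1
draw d_2=2: τ_2=5, arrival time A_2=6
draw d_3=1: τ_3=1, arrival time A_3=7
draw d_4=3: τ_4=3, arrival time A_4=10
draw d_5=0: τ_5=2, arrival time A_5=12
draw d_6=1: τ_6=1, arrival time A_6=13
draw d_7=1: τ_7=1, arrival time A_7=14
draw d_8=3: τ_8=3, arrival time A_8=17
draw d_9=1: τ_9=1, arrival time A_9=18
draw d_10=0: τ_10=2, arrival time A_10=20
draw d_11=0: τ_11=2, arrival time A_11=22
draw d_12=3: τ_12=3, arrival time A_12=25
draw d_13=2: τ_13=5, arrival time A_13=30
draw d_14=3: τ_14=3, arrival time A_14=33
N_t over t=0..14: 0:0 1:1 2:1 3:1 4:1 5:1 6:2 7:3 8:3 9:3 10:4 11:4 12:5 13:6 14:7


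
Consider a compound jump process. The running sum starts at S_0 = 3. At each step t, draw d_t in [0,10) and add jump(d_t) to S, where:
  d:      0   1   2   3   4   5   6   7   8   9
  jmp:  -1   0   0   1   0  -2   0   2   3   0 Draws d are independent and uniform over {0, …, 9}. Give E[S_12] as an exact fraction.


33/5

Outcome values over d=0..9: [-1, 0, 0, 1, 0, -2, 0, 2, 3, 0]
Σy = 3, Σy² = 19, M = 10
μ = 3/10 = 3/10,  σ² = 19/10 − (3/10)² = 181/100
E[S_12] = 3 + 12·(3/10) = 33/5


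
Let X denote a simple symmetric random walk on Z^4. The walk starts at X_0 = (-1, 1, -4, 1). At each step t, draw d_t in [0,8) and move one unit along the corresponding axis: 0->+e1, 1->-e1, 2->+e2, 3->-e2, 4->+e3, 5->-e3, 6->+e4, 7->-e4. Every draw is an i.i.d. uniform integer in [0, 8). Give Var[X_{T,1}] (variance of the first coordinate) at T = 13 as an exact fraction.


Outcome values over d=0..7: [1, -1, 0, 0, 0, 0, 0, 0]
Σy = 0, Σy² = 2, M = 8
μ = 0/8 = 0,  σ² = 2/8 − (0)² = 1/4
Independent increments: Var[X_13] = 13·σ² = 13·(1/4) = 13/4

13/4


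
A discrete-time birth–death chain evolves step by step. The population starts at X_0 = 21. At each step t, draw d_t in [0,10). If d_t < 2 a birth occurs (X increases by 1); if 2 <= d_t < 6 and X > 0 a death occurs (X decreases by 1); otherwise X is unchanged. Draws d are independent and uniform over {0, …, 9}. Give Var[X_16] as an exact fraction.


X can drop by at most 1 per step and X_0 = 21 > T = 16, so X_t >= 21 − t >= 5 > 0 for every t <= 16: the floor at 0 (the 'and X > 0' condition) never binds. Hence X_16 = X_0 + Σ_{t<16} Y_t with i.i.d. increments Y_t = y(d_t) ∈ {+1, −1, 0}.
Outcome values over d=0..9: [1, 1, -1, -1, -1, -1, 0, 0, 0, 0]
Σy = -2, Σy² = 6, M = 10
μ = -2/10 = -1/5,  σ² = 6/10 − (-1/5)² = 14/25
Independent increments: Var[X_16] = 16·σ² = 16·(14/25) = 224/25

224/25


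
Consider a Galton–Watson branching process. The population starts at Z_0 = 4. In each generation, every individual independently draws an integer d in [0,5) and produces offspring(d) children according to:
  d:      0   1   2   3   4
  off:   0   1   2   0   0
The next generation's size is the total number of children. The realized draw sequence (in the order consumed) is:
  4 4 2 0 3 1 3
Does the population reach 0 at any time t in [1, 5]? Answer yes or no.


gen 0: Z_0=4, draws=[4, 4, 2, 0], offspring=[0, 0, 2, 0], Z_1=2
gen 1: Z_1=2, draws=[3, 1], offspring=[0, 1], Z_2=1
gen 2: Z_2=1, draws=[3], offspring=[0], Z_3=0
gen 3: Z_3=0, draws=[], offspring=[], Z_4=0
gen 4: Z_4=0, draws=[], offspring=[], Z_5=0

yes


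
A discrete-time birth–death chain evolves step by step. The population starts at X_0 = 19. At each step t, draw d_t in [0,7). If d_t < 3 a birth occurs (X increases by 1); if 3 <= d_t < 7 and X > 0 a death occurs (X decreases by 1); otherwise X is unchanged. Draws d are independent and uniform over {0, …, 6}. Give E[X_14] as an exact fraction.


17

X can drop by at most 1 per step and X_0 = 19 > T = 14, so X_t >= 19 − t >= 5 > 0 for every t <= 14: the floor at 0 (the 'and X > 0' condition) never binds. Hence X_14 = X_0 + Σ_{t<14} Y_t with i.i.d. increments Y_t = y(d_t) ∈ {+1, −1, 0}.
Outcome values over d=0..6: [1, 1, 1, -1, -1, -1, -1]
Σy = -1, Σy² = 7, M = 7
μ = -1/7 = -1/7,  σ² = 7/7 − (-1/7)² = 48/49
E[X_14] = 19 + 14·(-1/7) = 17
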